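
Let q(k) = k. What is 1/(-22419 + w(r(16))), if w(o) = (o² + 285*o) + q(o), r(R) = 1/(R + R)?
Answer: -1024/22947903 ≈ -4.4623e-5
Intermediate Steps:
r(R) = 1/(2*R)
w(o) = o² + 286*o (w(o) = (o² + 285*o) + o = o² + 286*o)
1/(-22419 + w(r(16))) = 1/(-22419 + ((½)/16)*(286 + (½)/16)) = 1/(-22419 + ((½)*(1/16))*(286 + (½)*(1/16))) = 1/(-22419 + (286 + 1/32)/32) = 1/(-22419 + (1/32)*(9153/32)) = 1/(-22419 + 9153/1024) = 1/(-22947903/1024) = -1024/22947903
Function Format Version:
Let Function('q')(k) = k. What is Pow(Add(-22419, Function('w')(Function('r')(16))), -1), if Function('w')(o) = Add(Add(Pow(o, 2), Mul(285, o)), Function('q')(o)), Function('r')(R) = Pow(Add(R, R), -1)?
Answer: Rational(-1024, 22947903) ≈ -4.4623e-5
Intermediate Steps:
Function('r')(R) = Mul(Rational(1, 2), Pow(R, -1)) (Function('r')(R) = Pow(Mul(2, R), -1) = Mul(Rational(1, 2), Pow(R, -1)))
Function('w')(o) = Add(Pow(o, 2), Mul(286, o)) (Function('w')(o) = Add(Add(Pow(o, 2), Mul(285, o)), o) = Add(Pow(o, 2), Mul(286, o)))
Pow(Add(-22419, Function('w')(Function('r')(16))), -1) = Pow(Add(-22419, Mul(Mul(Rational(1, 2), Pow(16, -1)), Add(286, Mul(Rational(1, 2), Pow(16, -1))))), -1) = Pow(Add(-22419, Mul(Mul(Rational(1, 2), Rational(1, 16)), Add(286, Mul(Rational(1, 2), Rational(1, 16))))), -1) = Pow(Add(-22419, Mul(Rational(1, 32), Add(286, Rational(1, 32)))), -1) = Pow(Add(-22419, Mul(Rational(1, 32), Rational(9153, 32))), -1) = Pow(Add(-22419, Rational(9153, 1024)), -1) = Pow(Rational(-22947903, 1024), -1) = Rational(-1024, 22947903)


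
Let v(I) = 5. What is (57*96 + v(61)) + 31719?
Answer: 37196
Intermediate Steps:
(57*96 + v(61)) + 31719 = (57*96 + 5) + 31719 = (5472 + 5) + 31719 = 5477 + 31719 = 37196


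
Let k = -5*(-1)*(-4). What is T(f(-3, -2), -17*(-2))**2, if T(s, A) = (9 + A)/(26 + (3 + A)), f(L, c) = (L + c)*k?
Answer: 1849/3969 ≈ 0.46586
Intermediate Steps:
k = -20 (k = 5*(-4) = -20)
f(L, c) = -20*L - 20*c (f(L, c) = (L + c)*(-20) = -20*L - 20*c)
T(s, A) = (9 + A)/(29 + A)
T(f(-3, -2), -17*(-2))**2 = ((9 - 17*(-2))/(29 - 17*(-2)))**2 = ((9 + 34)/(29 + 34))**2 = (43/63)**2 = 1849/3969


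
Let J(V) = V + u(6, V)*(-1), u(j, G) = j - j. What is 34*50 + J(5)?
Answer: 1705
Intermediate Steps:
u(j, G) = 0
J(V) = V (J(V) = V + 0*(-1) = V + 0 = V)
34*50 + J(5) = 34*50 + 5 = 1700 + 5 = 1705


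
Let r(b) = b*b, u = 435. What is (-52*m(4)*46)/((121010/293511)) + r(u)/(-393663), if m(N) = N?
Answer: -184258652710779/7939526605 ≈ -23208.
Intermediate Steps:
r(b) = b**2
(-52*m(4)*46)/((121010/293511)) + r(u)/(-393663) = (-52*4*46)/((121010/293511)) + 435**2/(-393663) = (-208*46)/((121010*(1/293511))) + 189225*(-1/393663) = -9568/121010/293511 - 63075/131221 = -9568*293511/121010 - 63075/131221 = -1404156624/60505 - 63075/131221 = -184258652710779/7939526605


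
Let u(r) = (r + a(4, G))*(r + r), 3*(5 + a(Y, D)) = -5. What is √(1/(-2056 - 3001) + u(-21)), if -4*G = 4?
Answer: √29716110281/5057 ≈ 34.088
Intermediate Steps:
G = -1 (G = -¼*4 = -1)
a(Y, D) = -20/3 (a(Y, D) = -5 + (⅓)*(-5) = -5 - 5/3 = -20/3)
u(r) = 2*r*(-20/3 + r) (u(r) = (r - 20/3)*(r + r) = (-20/3 + r)*(2*r) = 2*r*(-20/3 + r))
√(1/(-2056 - 3001) + u(-21)) = √(1/(-2056 - 3001) + (⅔)*(-21)*(-20 + 3*(-21))) = √(1/(-5057) + (⅔)*(-21)*(-20 - 63)) = √(-1/5057 + (⅔)*(-21)*(-83)) = √(-1/5057 + 1162) = √(5876233/5057) = √29716110281/5057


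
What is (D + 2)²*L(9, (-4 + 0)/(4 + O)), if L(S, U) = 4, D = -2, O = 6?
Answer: 0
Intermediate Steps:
(D + 2)²*L(9, (-4 + 0)/(4 + O)) = (-2 + 2)²*4 = 0²*4 = 0*4 = 0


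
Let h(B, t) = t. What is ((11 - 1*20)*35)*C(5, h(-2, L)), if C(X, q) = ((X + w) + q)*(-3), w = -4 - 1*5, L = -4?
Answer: -7560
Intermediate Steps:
w = -9 (w = -4 - 5 = -9)
C(X, q) = 27 - 3*X - 3*q (C(X, q) = ((X - 9) + q)*(-3) = ((-9 + X) + q)*(-3) = (-9 + X + q)*(-3) = 27 - 3*X - 3*q)
((11 - 1*20)*35)*C(5, h(-2, L)) = ((11 - 1*20)*35)*(27 - 3*5 - 3*(-4)) = ((11 - 20)*35)*(27 - 15 + 12) = -9*35*24 = -315*24 = -7560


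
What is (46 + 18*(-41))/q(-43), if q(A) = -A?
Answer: -692/43 ≈ -16.093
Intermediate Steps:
(46 + 18*(-41))/q(-43) = (46 + 18*(-41))/((-1*(-43))) = (46 - 738)/43 = -692*1/43 = -692/43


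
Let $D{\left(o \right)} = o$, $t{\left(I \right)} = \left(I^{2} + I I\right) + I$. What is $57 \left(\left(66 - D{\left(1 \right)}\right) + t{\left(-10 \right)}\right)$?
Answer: $14535$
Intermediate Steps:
$t{\left(I \right)} = I + 2 I^{2}$ ($t{\left(I \right)} = \left(I^{2} + I^{2}\right) + I = 2 I^{2} + I = I + 2 I^{2}$)
$57 \left(\left(66 - D{\left(1 \right)}\right) + t{\left(-10 \right)}\right) = 57 \left(\left(66 - 1\right) - 10 \left(1 + 2 \left(-10\right)\right)\right) = 57 \left(\left(66 - 1\right) - 10 \left(1 - 20\right)\right) = 57 \left(65 - -190\right) = 57 \left(65 + 190\right) = 57 \cdot 255 = 14535$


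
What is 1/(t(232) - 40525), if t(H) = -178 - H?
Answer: -1/40935 ≈ -2.4429e-5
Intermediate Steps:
1/(t(232) - 40525) = 1/((-178 - 1*232) - 40525) = 1/((-178 - 232) - 40525) = 1/(-410 - 40525) = 1/(-40935) = -1/40935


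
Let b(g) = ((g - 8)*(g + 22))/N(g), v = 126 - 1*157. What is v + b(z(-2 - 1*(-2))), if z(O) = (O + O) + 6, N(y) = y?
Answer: -121/3 ≈ -40.333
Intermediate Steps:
z(O) = 6 + 2*O (z(O) = 2*O + 6 = 6 + 2*O)
v = -31 (v = 126 - 157 = -31)
b(g) = (-8 + g)*(22 + g)/g (b(g) = ((g - 8)*(g + 22))/g = ((-8 + g)*(22 + g))/g = (-8 + g)*(22 + g)/g)
v + b(z(-2 - 1*(-2))) = -31 + (14 + (6 + 2*(-2 - 1*(-2))) - 176/(6 + 2*(-2 - 1*(-2)))) = -31 + (14 + (6 + 2*(-2 + 2)) - 176/(6 + 2*(-2 + 2))) = -31 + (14 + (6 + 2*0) - 176/(6 + 2*0)) = -31 + (14 + (6 + 0) - 176/(6 + 0)) = -31 + (14 + 6 - 176/6) = -31 + (14 + 6 - 176*⅙) = -31 + (14 + 6 - 88/3) = -31 - 28/3 = -121/3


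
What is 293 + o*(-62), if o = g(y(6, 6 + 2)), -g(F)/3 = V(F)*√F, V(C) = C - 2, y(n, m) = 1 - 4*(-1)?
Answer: 293 + 558*√5 ≈ 1540.7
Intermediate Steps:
y(n, m) = 5 (y(n, m) = 1 + 4 = 5)
V(C) = -2 + C
g(F) = -3*√F*(-2 + F) (g(F) = -3*(-2 + F)*√F = -3*√F*(-2 + F))
o = -9*√5 (o = 3*√5*(2 - 1*5) = 3*√5*(2 - 5) = 3*√5*(-3) = -9*√5 ≈ -20.125)
293 + o*(-62) = 293 - 9*√5*(-62) = 293 + 558*√5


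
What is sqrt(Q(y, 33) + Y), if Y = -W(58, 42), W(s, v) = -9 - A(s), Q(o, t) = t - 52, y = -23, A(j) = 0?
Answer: I*sqrt(10) ≈ 3.1623*I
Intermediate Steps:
Q(o, t) = -52 + t
W(s, v) = -9 (W(s, v) = -9 - 1*0 = -9 + 0 = -9)
Y = 9 (Y = -1*(-9) = 9)
sqrt(Q(y, 33) + Y) = sqrt((-52 + 33) + 9) = sqrt(-19 + 9) = sqrt(-10) = I*sqrt(10)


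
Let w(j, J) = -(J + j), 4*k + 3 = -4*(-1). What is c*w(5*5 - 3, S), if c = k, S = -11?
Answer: -11/4 ≈ -2.7500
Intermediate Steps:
k = 1/4 (k = -3/4 + (-4*(-1))/4 = -3/4 + (1/4)*4 = -3/4 + 1 = 1/4 ≈ 0.25000)
w(j, J) = -J - j
c = 1/4 ≈ 0.25000
c*w(5*5 - 3, S) = (-1*(-11) - (5*5 - 3))/4 = (11 - (25 - 3))/4 = (11 - 1*22)/4 = (11 - 22)/4 = (1/4)*(-11) = -11/4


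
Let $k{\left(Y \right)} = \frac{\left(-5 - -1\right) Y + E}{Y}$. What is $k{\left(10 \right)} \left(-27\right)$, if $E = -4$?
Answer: $\frac{594}{5} \approx 118.8$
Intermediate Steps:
$k{\left(Y \right)} = \frac{-4 - 4 Y}{Y}$ ($k{\left(Y \right)} = \frac{\left(-5 - -1\right) Y - 4}{Y} = \frac{\left(-5 + 1\right) Y - 4}{Y} = \frac{- 4 Y - 4}{Y} = \frac{-4 - 4 Y}{Y}$)
$k{\left(10 \right)} \left(-27\right) = \left(-4 - \frac{4}{10}\right) \left(-27\right) = \left(-4 - \frac{2}{5}\right) \left(-27\right) = \left(- \frac{22}{5}\right) \left(-27\right) = \frac{594}{5}$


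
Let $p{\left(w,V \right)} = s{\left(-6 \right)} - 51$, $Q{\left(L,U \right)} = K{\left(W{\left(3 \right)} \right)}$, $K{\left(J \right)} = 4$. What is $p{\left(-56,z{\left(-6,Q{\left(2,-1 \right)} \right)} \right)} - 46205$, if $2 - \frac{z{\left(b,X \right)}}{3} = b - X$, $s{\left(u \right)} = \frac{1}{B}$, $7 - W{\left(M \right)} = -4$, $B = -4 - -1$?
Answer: $- \frac{138769}{3} \approx -46256.0$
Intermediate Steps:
$B = -3$ ($B = -4 + 1 = -3$)
$W{\left(M \right)} = 11$ ($W{\left(M \right)} = 7 - -4 = 7 + 4 = 11$)
$s{\left(u \right)} = - \frac{1}{3}$ ($s{\left(u \right)} = \frac{1}{-3} = - \frac{1}{3}$)
$Q{\left(L,U \right)} = 4$
$z{\left(b,X \right)} = 6 - 3 b + 3 X$ ($z{\left(b,X \right)} = 6 - 3 \left(b - X\right) = 6 + \left(- 3 b + 3 X\right) = 6 - 3 b + 3 X$)
$p{\left(w,V \right)} = - \frac{154}{3}$ ($p{\left(w,V \right)} = - \frac{1}{3} - 51 = - \frac{154}{3}$)
$p{\left(-56,z{\left(-6,Q{\left(2,-1 \right)} \right)} \right)} - 46205 = - \frac{154}{3} - 46205 = - \frac{138769}{3}$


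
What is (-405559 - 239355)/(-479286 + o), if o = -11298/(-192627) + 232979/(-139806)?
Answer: 1929755407577652/1434156884364353 ≈ 1.3456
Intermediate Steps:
o = -4810946405/2992267818 (o = -11298*(-1/192627) + 232979*(-1/139806) = 3766/64209 - 232979/139806 = -4810946405/2992267818 ≈ -1.6078)
(-405559 - 239355)/(-479286 + o) = (-405559 - 239355)/(-479286 - 4810946405/2992267818) = -644914/(-1434156884364353/2992267818) = -644914*(-2992267818/1434156884364353) = 1929755407577652/1434156884364353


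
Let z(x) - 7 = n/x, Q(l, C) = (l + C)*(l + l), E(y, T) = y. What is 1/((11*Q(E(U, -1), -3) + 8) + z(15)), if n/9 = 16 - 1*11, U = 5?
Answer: 1/238 ≈ 0.0042017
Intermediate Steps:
n = 45 (n = 9*(16 - 1*11) = 9*(16 - 11) = 9*5 = 45)
Q(l, C) = 2*l*(C + l) (Q(l, C) = (C + l)*(2*l) = 2*l*(C + l))
z(x) = 7 + 45/x
1/((11*Q(E(U, -1), -3) + 8) + z(15)) = 1/((11*(2*5*(-3 + 5)) + 8) + (7 + 45/15)) = 1/((11*(2*5*2) + 8) + (7 + 45*(1/15))) = 1/((11*20 + 8) + (7 + 3)) = 1/((220 + 8) + 10) = 1/(228 + 10) = 1/238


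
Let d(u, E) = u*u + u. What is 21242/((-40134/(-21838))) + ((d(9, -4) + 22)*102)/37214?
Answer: 4315848215290/373386669 ≈ 11559.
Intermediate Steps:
d(u, E) = u + u² (d(u, E) = u² + u = u + u²)
21242/((-40134/(-21838))) + ((d(9, -4) + 22)*102)/37214 = 21242/((-40134/(-21838))) + ((9*(1 + 9) + 22)*102)/37214 = 21242/((-40134*(-1/21838))) + ((9*10 + 22)*102)*(1/37214) = 21242/(20067/10919) + ((90 + 22)*102)*(1/37214) = 21242*(10919/20067) + (112*102)*(1/37214) = 231941398/20067 + 11424*(1/37214) = 231941398/20067 + 5712/18607 = 4315848215290/373386669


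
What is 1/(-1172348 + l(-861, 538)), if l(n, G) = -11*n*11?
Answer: -1/1068167 ≈ -9.3618e-7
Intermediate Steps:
l(n, G) = -121*n
1/(-1172348 + l(-861, 538)) = 1/(-1172348 - 121*(-861)) = 1/(-1172348 + 104181) = 1/(-1068167) = -1/1068167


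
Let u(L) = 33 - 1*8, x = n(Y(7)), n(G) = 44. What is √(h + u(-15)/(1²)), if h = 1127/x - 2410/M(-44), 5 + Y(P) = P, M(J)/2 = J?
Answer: √78 ≈ 8.8318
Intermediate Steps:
M(J) = 2*J
Y(P) = -5 + P
x = 44
u(L) = 25 (u(L) = 33 - 8 = 25)
h = 53 (h = 1127/44 - 2410/(2*(-44)) = 1127*(1/44) - 2410/(-88) = 1127/44 - 2410*(-1/88) = 1127/44 + 1205/44 = 53)
√(h + u(-15)/(1²)) = √(53 + 25/(1²)) = √(53 + 25/1) = √(53 + 25*1) = √(53 + 25) = √78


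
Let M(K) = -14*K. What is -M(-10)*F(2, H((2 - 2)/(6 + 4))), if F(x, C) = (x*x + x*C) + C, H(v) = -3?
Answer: 700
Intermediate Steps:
F(x, C) = C + x**2 + C*x (F(x, C) = (x**2 + C*x) + C = C + x**2 + C*x)
-M(-10)*F(2, H((2 - 2)/(6 + 4))) = -(-14*(-10))*(-3 + 2**2 - 3*2) = -140*(-3 + 4 - 6) = -140*(-5) = -1*(-700) = 700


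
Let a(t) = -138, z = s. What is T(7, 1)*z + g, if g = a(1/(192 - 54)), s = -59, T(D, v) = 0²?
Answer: -138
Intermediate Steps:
T(D, v) = 0
z = -59
g = -138
T(7, 1)*z + g = 0*(-59) - 138 = 0 - 138 = -138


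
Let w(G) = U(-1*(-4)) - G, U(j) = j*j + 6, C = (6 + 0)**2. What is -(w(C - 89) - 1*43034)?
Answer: 42959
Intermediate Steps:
C = 36 (C = 6**2 = 36)
U(j) = 6 + j**2 (U(j) = j**2 + 6 = 6 + j**2)
w(G) = 22 - G (w(G) = (6 + (-1*(-4))**2) - G = (6 + 4**2) - G = (6 + 16) - G = 22 - G)
-(w(C - 89) - 1*43034) = -((22 - (36 - 89)) - 1*43034) = -((22 - 1*(-53)) - 43034) = -((22 + 53) - 43034) = -(75 - 43034) = -1*(-42959) = 42959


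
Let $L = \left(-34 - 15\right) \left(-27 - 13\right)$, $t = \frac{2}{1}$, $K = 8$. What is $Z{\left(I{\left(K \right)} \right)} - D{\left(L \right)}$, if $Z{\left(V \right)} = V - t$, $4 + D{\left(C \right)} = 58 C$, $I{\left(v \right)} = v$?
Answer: $-113670$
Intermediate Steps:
$t = 2$ ($t = 2 \cdot 1 = 2$)
$L = 1960$ ($L = \left(-49\right) \left(-40\right) = 1960$)
$D{\left(C \right)} = -4 + 58 C$
$Z{\left(V \right)} = -2 + V$ ($Z{\left(V \right)} = V - 2 = -2 + V$)
$Z{\left(I{\left(K \right)} \right)} - D{\left(L \right)} = \left(-2 + 8\right) - \left(-4 + 58 \cdot 1960\right) = 6 - \left(-4 + 113680\right) = 6 - 113676 = -113670$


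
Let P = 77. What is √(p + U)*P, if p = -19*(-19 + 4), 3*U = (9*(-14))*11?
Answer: 77*I*√177 ≈ 1024.4*I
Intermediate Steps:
U = -462 (U = ((9*(-14))*11)/3 = (-126*11)/3 = (⅓)*(-1386) = -462)
p = 285 (p = -19*(-15) = 285)
√(p + U)*P = √(285 - 462)*77 = √(-177)*77 = (I*√177)*77 = 77*I*√177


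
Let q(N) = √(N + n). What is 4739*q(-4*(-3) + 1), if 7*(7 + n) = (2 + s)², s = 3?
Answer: 677*√469 ≈ 14661.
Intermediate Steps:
n = -24/7 (n = -7 + (2 + 3)²/7 = -7 + (⅐)*5² = -7 + (⅐)*25 = -7 + 25/7 = -24/7 ≈ -3.4286)
q(N) = √(-24/7 + N) (q(N) = √(N - 24/7) = √(-24/7 + N))
4739*q(-4*(-3) + 1) = 4739*(√(-168 + 49*(-4*(-3) + 1))/7) = 4739*(√(-168 + 49*(12 + 1))/7) = 4739*(√(-168 + 49*13)/7) = 4739*(√(-168 + 637)/7) = 4739*(√469/7) = 677*√469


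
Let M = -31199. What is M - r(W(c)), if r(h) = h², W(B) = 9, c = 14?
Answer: -31280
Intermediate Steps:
M - r(W(c)) = -31199 - 1*9² = -31199 - 1*81 = -31199 - 81 = -31280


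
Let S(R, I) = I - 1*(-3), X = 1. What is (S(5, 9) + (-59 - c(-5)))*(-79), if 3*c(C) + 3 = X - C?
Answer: 3792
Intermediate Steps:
S(R, I) = 3 + I (S(R, I) = I + 3 = 3 + I)
c(C) = -2/3 - C/3 (c(C) = -1 + (1 - C)/3 = -1 + (1/3 - C/3) = -2/3 - C/3)
(S(5, 9) + (-59 - c(-5)))*(-79) = ((3 + 9) + (-59 - (-2/3 - 1/3*(-5))))*(-79) = (12 + (-59 - (-2/3 + 5/3)))*(-79) = (12 + (-59 - 1*1))*(-79) = (12 + (-59 - 1))*(-79) = (12 - 60)*(-79) = -48*(-79) = 3792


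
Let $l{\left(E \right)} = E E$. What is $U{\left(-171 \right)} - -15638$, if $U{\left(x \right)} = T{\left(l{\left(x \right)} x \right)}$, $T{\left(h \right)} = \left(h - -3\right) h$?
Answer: $25002095059526$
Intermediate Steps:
$l{\left(E \right)} = E^{2}$
$T{\left(h \right)} = h \left(3 + h\right)$ ($T{\left(h \right)} = \left(h + 3\right) h = \left(3 + h\right) h = h \left(3 + h\right)$)
$U{\left(x \right)} = x^{3} \left(3 + x^{3}\right)$ ($U{\left(x \right)} = x^{2} x \left(3 + x^{2} x\right) = x^{3} \left(3 + x^{3}\right)$)
$U{\left(-171 \right)} - -15638 = \left(-171\right)^{3} \left(3 + \left(-171\right)^{3}\right) - -15638 = - 5000211 \left(3 - 5000211\right) + 15638 = \left(-5000211\right) \left(-5000208\right) + 15638 = 25002095043888 + 15638 = 25002095059526$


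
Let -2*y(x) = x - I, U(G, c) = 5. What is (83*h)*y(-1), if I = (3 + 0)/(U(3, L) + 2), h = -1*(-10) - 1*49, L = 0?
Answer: -16185/7 ≈ -2312.1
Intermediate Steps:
h = -39 (h = 10 - 49 = -39)
I = 3/7 (I = (3 + 0)/(5 + 2) = 3/7 ≈ 0.42857)
y(x) = 3/14 - x/2 (y(x) = -(x - 1*3/7)/2 = -(x - 3/7)/2 = -(-3/7 + x)/2 = 3/14 - x/2)
(83*h)*y(-1) = (83*(-39))*(3/14 - 1/2*(-1)) = -3237*(3/14 + 1/2) = -3237*5/7 = -16185/7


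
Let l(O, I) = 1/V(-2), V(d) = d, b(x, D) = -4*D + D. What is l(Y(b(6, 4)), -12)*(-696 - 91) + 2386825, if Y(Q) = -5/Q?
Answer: 4774437/2 ≈ 2.3872e+6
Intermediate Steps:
b(x, D) = -3*D
l(O, I) = -½ (l(O, I) = 1/(-2) = -½)
l(Y(b(6, 4)), -12)*(-696 - 91) + 2386825 = -(-696 - 91)/2 + 2386825 = -½*(-787) + 2386825 = 787/2 + 2386825 = 4774437/2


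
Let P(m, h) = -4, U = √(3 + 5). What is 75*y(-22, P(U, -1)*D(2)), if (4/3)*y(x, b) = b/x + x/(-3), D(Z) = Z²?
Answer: 9975/22 ≈ 453.41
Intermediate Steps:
U = 2*√2 (U = √8 = 2*√2 ≈ 2.8284)
y(x, b) = -x/4 + 3*b/(4*x) (y(x, b) = 3*(b/x + x/(-3))/4 = 3*(b/x + x*(-⅓))/4 = 3*(b/x - x/3)/4 = 3*(-x/3 + b/x)/4 = -x/4 + 3*b/(4*x))
75*y(-22, P(U, -1)*D(2)) = 75*((¼)*(-1*(-22)² + 3*(-4*2²))/(-22)) = 75*((¼)*(-1/22)*(-1*484 + 3*(-4*4))) = 75*((¼)*(-1/22)*(-484 + 3*(-16))) = 75*((¼)*(-1/22)*(-484 - 48)) = 75*((¼)*(-1/22)*(-532)) = 75*(133/22) = 9975/22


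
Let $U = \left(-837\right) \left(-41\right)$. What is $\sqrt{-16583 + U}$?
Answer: $\sqrt{17734} \approx 133.17$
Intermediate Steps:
$U = 34317$
$\sqrt{-16583 + U} = \sqrt{-16583 + 34317} = \sqrt{17734}$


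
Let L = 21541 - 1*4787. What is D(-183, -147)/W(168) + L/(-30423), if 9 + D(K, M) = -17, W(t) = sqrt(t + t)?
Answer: -16754/30423 - 13*sqrt(21)/42 ≈ -1.9691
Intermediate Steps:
L = 16754 (L = 21541 - 4787 = 16754)
W(t) = sqrt(2)*sqrt(t) (W(t) = sqrt(2*t) = sqrt(2)*sqrt(t))
D(K, M) = -26 (D(K, M) = -9 - 17 = -26)
D(-183, -147)/W(168) + L/(-30423) = -26*sqrt(21)/84 + 16754/(-30423) = -26*sqrt(21)/84 + 16754*(-1/30423) = -26*sqrt(21)/84 - 16754/30423 = -13*sqrt(21)/42 - 16754/30423 = -16754/30423 - 13*sqrt(21)/42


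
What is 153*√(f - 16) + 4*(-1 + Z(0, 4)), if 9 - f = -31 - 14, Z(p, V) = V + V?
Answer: 28 + 153*√38 ≈ 971.16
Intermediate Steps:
Z(p, V) = 2*V
f = 54 (f = 9 - (-31 - 14) = 9 - 1*(-45) = 9 + 45 = 54)
153*√(f - 16) + 4*(-1 + Z(0, 4)) = 153*√(54 - 16) + 4*(-1 + 2*4) = 153*√38 + 4*(-1 + 8) = 153*√38 + 4*7 = 153*√38 + 28 = 28 + 153*√38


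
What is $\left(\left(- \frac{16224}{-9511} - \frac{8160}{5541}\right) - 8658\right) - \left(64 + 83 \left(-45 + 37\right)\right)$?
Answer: $- \frac{141549315578}{17566817} \approx -8057.8$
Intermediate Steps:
$\left(\left(- \frac{16224}{-9511} - \frac{8160}{5541}\right) - 8658\right) - \left(64 + 83 \left(-45 + 37\right)\right) = \left(\left(\left(-16224\right) \left(- \frac{1}{9511}\right) - \frac{2720}{1847}\right) - 8658\right) - -600 = \left(\left(\frac{16224}{9511} - \frac{2720}{1847}\right) - 8658\right) + \left(-64 + 664\right) = \left(\frac{4095808}{17566817} - 8658\right) + 600 = - \frac{152089405778}{17566817} + 600 = - \frac{141549315578}{17566817}$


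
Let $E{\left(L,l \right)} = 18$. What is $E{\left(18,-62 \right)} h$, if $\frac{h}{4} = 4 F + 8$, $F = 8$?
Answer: $2880$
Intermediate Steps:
$h = 160$ ($h = 4 \left(4 \cdot 8 + 8\right) = 4 \left(32 + 8\right) = 4 \cdot 40 = 160$)
$E{\left(18,-62 \right)} h = 18 \cdot 160 = 2880$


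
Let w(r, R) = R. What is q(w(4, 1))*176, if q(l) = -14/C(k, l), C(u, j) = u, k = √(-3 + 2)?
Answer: 2464*I ≈ 2464.0*I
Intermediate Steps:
k = I (k = √(-1) = I ≈ 1.0*I)
q(l) = 14*I (q(l) = -14*(-I) = -(-14)*I = 14*I)
q(w(4, 1))*176 = (14*I)*176 = 2464*I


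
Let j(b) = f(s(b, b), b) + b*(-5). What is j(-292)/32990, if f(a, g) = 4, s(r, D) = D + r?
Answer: 732/16495 ≈ 0.044377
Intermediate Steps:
j(b) = 4 - 5*b (j(b) = 4 + b*(-5) = 4 - 5*b)
j(-292)/32990 = (4 - 5*(-292))/32990 = (4 + 1460)*(1/32990) = 1464*(1/32990) = 732/16495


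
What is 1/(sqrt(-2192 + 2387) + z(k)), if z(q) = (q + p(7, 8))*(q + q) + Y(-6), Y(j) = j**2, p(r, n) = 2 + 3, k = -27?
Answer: 408/499327 - sqrt(195)/1497981 ≈ 0.00080778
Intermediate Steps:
p(r, n) = 5
z(q) = 36 + 2*q*(5 + q) (z(q) = (q + 5)*(q + q) + (-6)**2 = (5 + q)*(2*q) + 36 = 2*q*(5 + q) + 36 = 36 + 2*q*(5 + q))
1/(sqrt(-2192 + 2387) + z(k)) = 1/(sqrt(-2192 + 2387) + (36 + 2*(-27)**2 + 10*(-27))) = 1/(sqrt(195) + (36 + 2*729 - 270)) = 1/(sqrt(195) + (36 + 1458 - 270)) = 1/(sqrt(195) + 1224) = 1/(1224 + sqrt(195))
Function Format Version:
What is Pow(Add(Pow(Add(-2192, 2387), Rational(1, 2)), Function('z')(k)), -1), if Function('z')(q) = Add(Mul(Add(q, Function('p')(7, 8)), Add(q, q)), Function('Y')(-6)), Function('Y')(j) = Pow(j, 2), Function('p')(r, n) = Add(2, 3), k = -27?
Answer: Add(Rational(408, 499327), Mul(Rational(-1, 1497981), Pow(195, Rational(1, 2)))) ≈ 0.00080778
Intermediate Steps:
Function('p')(r, n) = 5
Function('z')(q) = Add(36, Mul(2, q, Add(5, q))) (Function('z')(q) = Add(Mul(Add(q, 5), Add(q, q)), Pow(-6, 2)) = Add(Mul(Add(5, q), Mul(2, q)), 36) = Add(Mul(2, q, Add(5, q)), 36) = Add(36, Mul(2, q, Add(5, q))))
Pow(Add(Pow(Add(-2192, 2387), Rational(1, 2)), Function('z')(k)), -1) = Pow(Add(Pow(Add(-2192, 2387), Rational(1, 2)), Add(36, Mul(2, Pow(-27, 2)), Mul(10, -27))), -1) = Pow(Add(Pow(195, Rational(1, 2)), Add(36, Mul(2, 729), -270)), -1) = Pow(Add(Pow(195, Rational(1, 2)), Add(36, 1458, -270)), -1) = Pow(Add(Pow(195, Rational(1, 2)), 1224), -1) = Pow(Add(1224, Pow(195, Rational(1, 2))), -1)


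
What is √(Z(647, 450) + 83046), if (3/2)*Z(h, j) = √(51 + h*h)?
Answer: √(747414 + 132*√865)/3 ≈ 288.92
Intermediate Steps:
Z(h, j) = 2*√(51 + h²)/3 (Z(h, j) = 2*√(51 + h*h)/3 = 2*√(51 + h²)/3)
√(Z(647, 450) + 83046) = √(2*√(51 + 647²)/3 + 83046) = √(2*√(51 + 418609)/3 + 83046) = √(2*√418660/3 + 83046) = √(2*(22*√865)/3 + 83046) = √(44*√865/3 + 83046) = √(83046 + 44*√865/3)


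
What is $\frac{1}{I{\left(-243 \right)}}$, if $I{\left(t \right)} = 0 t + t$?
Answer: $- \frac{1}{243} \approx -0.0041152$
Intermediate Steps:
$I{\left(t \right)} = t$ ($I{\left(t \right)} = 0 + t = t$)
$\frac{1}{I{\left(-243 \right)}} = \frac{1}{-243} = - \frac{1}{243}$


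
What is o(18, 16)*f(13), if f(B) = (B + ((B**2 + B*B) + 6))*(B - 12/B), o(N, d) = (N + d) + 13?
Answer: 2634303/13 ≈ 2.0264e+5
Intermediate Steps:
o(N, d) = 13 + N + d
f(B) = (B - 12/B)*(6 + B + 2*B**2) (f(B) = (B + ((B**2 + B**2) + 6))*(B - 12/B) = (B + (2*B**2 + 6))*(B - 12/B) = (B + (6 + 2*B**2))*(B - 12/B) = (6 + B + 2*B**2)*(B - 12/B) = (B - 12/B)*(6 + B + 2*B**2))
o(18, 16)*f(13) = (13 + 18 + 16)*(-12 + 13**2 - 72/13 - 18*13 + 2*13**3) = 47*(-12 + 169 - 72*1/13 - 234 + 2*2197) = 47*(-12 + 169 - 72/13 - 234 + 4394) = 47*(56049/13) = 2634303/13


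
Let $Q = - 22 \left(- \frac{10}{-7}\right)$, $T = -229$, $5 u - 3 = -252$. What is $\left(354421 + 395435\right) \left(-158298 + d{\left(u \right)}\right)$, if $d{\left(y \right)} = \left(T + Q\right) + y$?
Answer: $- \frac{4162666614528}{35} \approx -1.1893 \cdot 10^{11}$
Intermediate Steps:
$u = - \frac{249}{5}$ ($u = \frac{3}{5} + \frac{1}{5} \left(-252\right) = \frac{3}{5} - \frac{252}{5} = - \frac{249}{5} \approx -49.8$)
$Q = - \frac{220}{7}$ ($Q = - 22 \left(\left(-10\right) \left(- \frac{1}{7}\right)\right) = \left(-22\right) \frac{10}{7} = - \frac{220}{7} \approx -31.429$)
$d{\left(y \right)} = - \frac{1823}{7} + y$ ($d{\left(y \right)} = \left(-229 - \frac{220}{7}\right) + y = - \frac{1823}{7} + y$)
$\left(354421 + 395435\right) \left(-158298 + d{\left(u \right)}\right) = \left(354421 + 395435\right) \left(-158298 - \frac{10858}{35}\right) = 749856 \left(-158298 - \frac{10858}{35}\right) = 749856 \left(- \frac{5551288}{35}\right) = - \frac{4162666614528}{35}$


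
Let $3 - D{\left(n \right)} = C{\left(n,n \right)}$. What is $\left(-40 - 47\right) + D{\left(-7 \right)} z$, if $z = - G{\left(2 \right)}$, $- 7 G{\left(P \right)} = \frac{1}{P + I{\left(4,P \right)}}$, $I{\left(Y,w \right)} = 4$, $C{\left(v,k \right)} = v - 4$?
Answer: $- \frac{260}{3} \approx -86.667$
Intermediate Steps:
$C{\left(v,k \right)} = -4 + v$
$D{\left(n \right)} = 7 - n$ ($D{\left(n \right)} = 3 - \left(-4 + n\right) = 7 - n$)
$G{\left(P \right)} = - \frac{1}{7 \left(4 + P\right)}$ ($G{\left(P \right)} = - \frac{1}{7 \left(P + 4\right)} = - \frac{1}{7 \left(4 + P\right)}$)
$z = \frac{1}{42}$ ($z = - \frac{-1}{28 + 7 \cdot 2} = - \frac{-1}{28 + 14} = - \frac{-1}{42} = \left(-1\right) \left(- \frac{1}{42}\right) = \frac{1}{42} \approx 0.02381$)
$\left(-40 - 47\right) + D{\left(-7 \right)} z = \left(-40 - 47\right) + \left(7 - -7\right) \frac{1}{42} = \left(-40 - 47\right) + \left(7 + 7\right) \frac{1}{42} = -87 + 14 \cdot \frac{1}{42} = -87 + \frac{1}{3} = - \frac{260}{3}$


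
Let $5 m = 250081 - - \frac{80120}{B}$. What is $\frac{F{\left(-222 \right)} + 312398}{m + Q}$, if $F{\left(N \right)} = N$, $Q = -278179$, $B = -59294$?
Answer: $- \frac{23137704680}{16910876359} \approx -1.3682$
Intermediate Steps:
$m = \frac{7414111347}{148235}$ ($m = \frac{250081 - - \frac{80120}{-59294}}{5} = \frac{250081 - \left(-80120\right) \left(- \frac{1}{59294}\right)}{5} = \frac{250081 - \frac{40060}{29647}}{5} = \frac{1}{5} \cdot \frac{7414111347}{29647} = \frac{7414111347}{148235} \approx 50016.0$)
$\frac{F{\left(-222 \right)} + 312398}{m + Q} = \frac{-222 + 312398}{\frac{7414111347}{148235} - 278179} = \frac{312176}{- \frac{33821752718}{148235}} = 312176 \left(- \frac{148235}{33821752718}\right) = - \frac{23137704680}{16910876359}$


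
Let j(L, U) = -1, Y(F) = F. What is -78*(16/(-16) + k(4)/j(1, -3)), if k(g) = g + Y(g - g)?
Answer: 390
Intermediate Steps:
k(g) = g (k(g) = g + (g - g) = g + 0 = g)
-78*(16/(-16) + k(4)/j(1, -3)) = -78*(16/(-16) + 4/(-1)) = -78*(16*(-1/16) + 4*(-1)) = -78*(-1 - 4) = -78*(-5) = 390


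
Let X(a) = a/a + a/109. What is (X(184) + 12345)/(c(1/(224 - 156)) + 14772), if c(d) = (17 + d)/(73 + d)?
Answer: 6682383570/7994510933 ≈ 0.83587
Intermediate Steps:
X(a) = 1 + a/109 (X(a) = 1 + a*(1/109) = 1 + a/109)
c(d) = (17 + d)/(73 + d)
(X(184) + 12345)/(c(1/(224 - 156)) + 14772) = ((1 + (1/109)*184) + 12345)/((17 + 1/(224 - 156))/(73 + 1/(224 - 156)) + 14772) = ((1 + 184/109) + 12345)/((17 + 1/68)/(73 + 1/68) + 14772) = (293/109 + 12345)/((17 + 1/68)/(73 + 1/68) + 14772) = 1345898/(109*((1157/68)/(4965/68) + 14772)) = 1345898/(109*((68/4965)*(1157/68) + 14772)) = 1345898/(109*(1157/4965 + 14772)) = 1345898/(109*(73344137/4965)) = (1345898/109)*(4965/73344137) = 6682383570/7994510933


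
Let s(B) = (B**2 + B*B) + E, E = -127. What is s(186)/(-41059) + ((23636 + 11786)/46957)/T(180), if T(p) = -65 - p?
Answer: -41895277217/24861148865 ≈ -1.6852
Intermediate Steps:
s(B) = -127 + 2*B**2 (s(B) = (B**2 + B*B) - 127 = (B**2 + B**2) - 127 = 2*B**2 - 127 = -127 + 2*B**2)
s(186)/(-41059) + ((23636 + 11786)/46957)/T(180) = (-127 + 2*186**2)/(-41059) + ((23636 + 11786)/46957)/(-65 - 1*180) = (-127 + 2*34596)*(-1/41059) + (35422*(1/46957))/(-65 - 180) = (-127 + 69192)*(-1/41059) + (35422/46957)/(-245) = 69065*(-1/41059) + (35422/46957)*(-1/245) = -3635/2161 - 35422/11504465 = -41895277217/24861148865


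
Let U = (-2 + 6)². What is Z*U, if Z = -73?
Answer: -1168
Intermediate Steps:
U = 16 (U = 4² = 16)
Z*U = -73*16 = -1168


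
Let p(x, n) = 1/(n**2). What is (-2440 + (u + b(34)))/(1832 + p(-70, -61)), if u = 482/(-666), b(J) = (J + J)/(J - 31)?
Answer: -2996197573/2270018709 ≈ -1.3199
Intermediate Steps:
p(x, n) = n**(-2)
b(J) = 2*J/(-31 + J) (b(J) = (2*J)/(-31 + J) = 2*J/(-31 + J))
u = -241/333 (u = 482*(-1/666) = -241/333 ≈ -0.72372)
(-2440 + (u + b(34)))/(1832 + p(-70, -61)) = (-2440 + (-241/333 + 2*34/(-31 + 34)))/(1832 + (-61)**(-2)) = (-2440 + (-241/333 + 2*34/3))/(1832 + 1/3721) = (-2440 + (-241/333 + 2*34*(1/3)))/(6816873/3721) = (-2440 + (-241/333 + 68/3))*(3721/6816873) = (-2440 + 7307/333)*(3721/6816873) = -805213/333*3721/6816873 = -2996197573/2270018709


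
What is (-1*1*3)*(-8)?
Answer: 24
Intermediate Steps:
(-1*1*3)*(-8) = -1*3*(-8) = -3*(-8) = 24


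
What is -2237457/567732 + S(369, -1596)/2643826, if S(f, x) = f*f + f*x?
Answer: -1028749172333/250164103772 ≈ -4.1123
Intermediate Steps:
S(f, x) = f² + f*x
-2237457/567732 + S(369, -1596)/2643826 = -2237457/567732 + (369*(369 - 1596))/2643826 = -2237457*1/567732 + (369*(-1227))*(1/2643826) = -745819/189244 - 452763*1/2643826 = -745819/189244 - 452763/2643826 = -1028749172333/250164103772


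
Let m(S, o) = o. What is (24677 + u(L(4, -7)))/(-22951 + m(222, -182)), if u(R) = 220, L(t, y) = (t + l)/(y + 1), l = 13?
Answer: -8299/7711 ≈ -1.0763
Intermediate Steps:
L(t, y) = (13 + t)/(1 + y) (L(t, y) = (t + 13)/(y + 1) = (13 + t)/(1 + y))
(24677 + u(L(4, -7)))/(-22951 + m(222, -182)) = (24677 + 220)/(-22951 - 182) = 24897/(-23133) = 24897*(-1/23133) = -8299/7711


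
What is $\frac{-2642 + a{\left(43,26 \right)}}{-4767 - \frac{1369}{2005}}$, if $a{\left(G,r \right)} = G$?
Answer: $\frac{5210995}{9559204} \approx 0.54513$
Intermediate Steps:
$\frac{-2642 + a{\left(43,26 \right)}}{-4767 - \frac{1369}{2005}} = \frac{-2642 + 43}{-4767 - \frac{1369}{2005}} = - \frac{2599}{-4767 - \frac{1369}{2005}} = - \frac{2599}{- \frac{9559204}{2005}} = \left(-2599\right) \left(- \frac{2005}{9559204}\right) = \frac{5210995}{9559204}$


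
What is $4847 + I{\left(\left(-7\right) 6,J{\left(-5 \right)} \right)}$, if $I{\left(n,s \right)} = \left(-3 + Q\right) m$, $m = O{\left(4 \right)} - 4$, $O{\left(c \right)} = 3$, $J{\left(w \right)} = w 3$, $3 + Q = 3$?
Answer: $4850$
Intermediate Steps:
$Q = 0$ ($Q = -3 + 3 = 0$)
$J{\left(w \right)} = 3 w$
$m = -1$ ($m = 3 - 4 = -1$)
$I{\left(n,s \right)} = 3$ ($I{\left(n,s \right)} = \left(-3 + 0\right) \left(-1\right) = \left(-3\right) \left(-1\right) = 3$)
$4847 + I{\left(\left(-7\right) 6,J{\left(-5 \right)} \right)} = 4847 + 3 = 4850$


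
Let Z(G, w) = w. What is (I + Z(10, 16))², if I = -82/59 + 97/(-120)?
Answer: 9548612089/50126400 ≈ 190.49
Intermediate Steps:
I = -15563/7080 (I = -82*1/59 + 97*(-1/120) = -82/59 - 97/120 = -15563/7080 ≈ -2.1982)
(I + Z(10, 16))² = (-15563/7080 + 16)² = (97717/7080)² = 9548612089/50126400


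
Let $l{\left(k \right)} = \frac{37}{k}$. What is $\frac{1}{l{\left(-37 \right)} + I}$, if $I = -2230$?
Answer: $- \frac{1}{2231} \approx -0.00044823$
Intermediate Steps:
$\frac{1}{l{\left(-37 \right)} + I} = \frac{1}{\frac{37}{-37} - 2230} = \frac{1}{37 \left(- \frac{1}{37}\right) - 2230} = \frac{1}{-1 - 2230} = \frac{1}{-2231} = - \frac{1}{2231}$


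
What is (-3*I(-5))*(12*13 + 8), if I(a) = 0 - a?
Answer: -2460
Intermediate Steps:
I(a) = -a
(-3*I(-5))*(12*13 + 8) = (-(-3)*(-5))*(12*13 + 8) = (-3*5)*(156 + 8) = -15*164 = -2460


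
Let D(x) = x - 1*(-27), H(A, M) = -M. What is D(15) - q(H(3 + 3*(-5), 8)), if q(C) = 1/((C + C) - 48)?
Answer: 2689/64 ≈ 42.016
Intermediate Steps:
q(C) = 1/(-48 + 2*C) (q(C) = 1/(2*C - 48) = 1/(-48 + 2*C))
D(x) = 27 + x (D(x) = x + 27 = 27 + x)
D(15) - q(H(3 + 3*(-5), 8)) = (27 + 15) - 1/(2*(-24 - 1*8)) = 42 - 1/(2*(-24 - 8)) = 42 - 1/(2*(-32)) = 42 - (-1)/(2*32) = 42 - 1*(-1/64) = 42 + 1/64 = 2689/64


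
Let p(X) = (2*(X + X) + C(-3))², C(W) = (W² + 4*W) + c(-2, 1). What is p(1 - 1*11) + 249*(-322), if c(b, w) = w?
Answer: -78414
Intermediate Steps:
C(W) = 1 + W² + 4*W (C(W) = (W² + 4*W) + 1 = 1 + W² + 4*W)
p(X) = (-2 + 4*X)² (p(X) = (2*(X + X) + (1 + (-3)² + 4*(-3)))² = (2*(2*X) + (1 + 9 - 12))² = (4*X - 2)² = (-2 + 4*X)²)
p(1 - 1*11) + 249*(-322) = 4*(-1 + 2*(1 - 1*11))² + 249*(-322) = 4*(-1 + 2*(1 - 11))² - 80178 = 4*(-1 + 2*(-10))² - 80178 = 4*(-1 - 20)² - 80178 = 4*(-21)² - 80178 = 4*441 - 80178 = 1764 - 80178 = -78414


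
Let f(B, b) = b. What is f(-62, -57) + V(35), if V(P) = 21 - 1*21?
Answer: -57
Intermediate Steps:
V(P) = 0 (V(P) = 21 - 21 = 0)
f(-62, -57) + V(35) = -57 + 0 = -57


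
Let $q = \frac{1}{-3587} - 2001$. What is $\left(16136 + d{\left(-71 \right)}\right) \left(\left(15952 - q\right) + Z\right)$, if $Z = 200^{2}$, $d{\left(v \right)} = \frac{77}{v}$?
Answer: $\frac{14008235162444}{14981} \approx 9.3507 \cdot 10^{8}$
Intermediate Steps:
$q = - \frac{7177588}{3587}$ ($q = - \frac{1}{3587} - 2001 = - \frac{7177588}{3587} \approx -2001.0$)
$Z = 40000$
$\left(16136 + d{\left(-71 \right)}\right) \left(\left(15952 - q\right) + Z\right) = \left(16136 + \frac{77}{-71}\right) \left(\left(15952 - - \frac{7177588}{3587}\right) + 40000\right) = \left(16136 + 77 \left(- \frac{1}{71}\right)\right) \left(\left(15952 + \frac{7177588}{3587}\right) + 40000\right) = \left(16136 - \frac{77}{71}\right) \left(\frac{64397412}{3587} + 40000\right) = \frac{1145579}{71} \cdot \frac{207877412}{3587} = \frac{14008235162444}{14981}$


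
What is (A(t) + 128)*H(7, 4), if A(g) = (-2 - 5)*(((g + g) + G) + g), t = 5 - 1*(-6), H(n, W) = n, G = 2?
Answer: -819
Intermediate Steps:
t = 11 (t = 5 + 6 = 11)
A(g) = -14 - 21*g (A(g) = (-2 - 5)*(((g + g) + 2) + g) = -7*((2*g + 2) + g) = -7*((2 + 2*g) + g) = -7*(2 + 3*g) = -14 - 21*g)
(A(t) + 128)*H(7, 4) = ((-14 - 21*11) + 128)*7 = ((-14 - 231) + 128)*7 = (-245 + 128)*7 = -117*7 = -819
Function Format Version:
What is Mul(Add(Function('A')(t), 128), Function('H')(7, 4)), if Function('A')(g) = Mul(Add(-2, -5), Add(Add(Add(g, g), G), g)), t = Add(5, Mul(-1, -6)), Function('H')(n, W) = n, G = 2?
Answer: -819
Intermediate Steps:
t = 11 (t = Add(5, 6) = 11)
Function('A')(g) = Add(-14, Mul(-21, g)) (Function('A')(g) = Mul(Add(-2, -5), Add(Add(Add(g, g), 2), g)) = Mul(-7, Add(Add(Mul(2, g), 2), g)) = Mul(-7, Add(Add(2, Mul(2, g)), g)) = Mul(-7, Add(2, Mul(3, g))) = Add(-14, Mul(-21, g)))
Mul(Add(Function('A')(t), 128), Function('H')(7, 4)) = Mul(Add(Add(-14, Mul(-21, 11)), 128), 7) = Mul(Add(Add(-14, -231), 128), 7) = Mul(Add(-245, 128), 7) = Mul(-117, 7) = -819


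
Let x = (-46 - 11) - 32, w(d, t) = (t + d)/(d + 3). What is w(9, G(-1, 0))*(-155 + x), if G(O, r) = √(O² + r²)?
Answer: -610/3 ≈ -203.33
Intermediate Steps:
w(d, t) = (d + t)/(3 + d)
x = -89 (x = -57 - 32 = -89)
w(9, G(-1, 0))*(-155 + x) = ((9 + √((-1)² + 0²))/(3 + 9))*(-155 - 89) = ((9 + √(1 + 0))/12)*(-244) = ((9 + √1)/12)*(-244) = ((9 + 1)/12)*(-244) = ((1/12)*10)*(-244) = (⅚)*(-244) = -610/3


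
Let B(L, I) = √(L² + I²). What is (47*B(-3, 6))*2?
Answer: 282*√5 ≈ 630.57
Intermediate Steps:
B(L, I) = √(I² + L²)
(47*B(-3, 6))*2 = (47*√(6² + (-3)²))*2 = (47*√(36 + 9))*2 = (47*√45)*2 = (47*(3*√5))*2 = (141*√5)*2 = 282*√5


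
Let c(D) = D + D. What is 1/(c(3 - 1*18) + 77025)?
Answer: 1/76995 ≈ 1.2988e-5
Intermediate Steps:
c(D) = 2*D
1/(c(3 - 1*18) + 77025) = 1/(2*(3 - 1*18) + 77025) = 1/(2*(3 - 18) + 77025) = 1/(2*(-15) + 77025) = 1/(-30 + 77025) = 1/76995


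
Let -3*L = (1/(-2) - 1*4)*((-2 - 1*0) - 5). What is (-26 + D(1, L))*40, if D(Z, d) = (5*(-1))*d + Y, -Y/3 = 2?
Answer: 820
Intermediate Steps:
Y = -6 (Y = -3*2 = -6)
L = -21/2 (L = -(1/(-2) - 1*4)*((-2 - 1*0) - 5)/3 = -(-½ - 4)*((-2 + 0) - 5)/3 = -(-3)*(-2 - 5)/2 = -(-3)*(-7)/2 = -⅓*63/2 = -21/2 ≈ -10.500)
D(Z, d) = -6 - 5*d (D(Z, d) = (5*(-1))*d - 6 = -5*d - 6 = -6 - 5*d)
(-26 + D(1, L))*40 = (-26 + (-6 - 5*(-21/2)))*40 = (-26 + (-6 + 105/2))*40 = (-26 + 93/2)*40 = (41/2)*40 = 820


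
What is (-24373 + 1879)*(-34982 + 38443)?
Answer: -77851734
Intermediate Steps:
(-24373 + 1879)*(-34982 + 38443) = -22494*3461 = -77851734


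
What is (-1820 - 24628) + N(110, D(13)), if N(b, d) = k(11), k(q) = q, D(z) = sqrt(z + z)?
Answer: -26437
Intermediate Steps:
D(z) = sqrt(2)*sqrt(z) (D(z) = sqrt(2*z) = sqrt(2)*sqrt(z))
N(b, d) = 11
(-1820 - 24628) + N(110, D(13)) = (-1820 - 24628) + 11 = -26448 + 11 = -26437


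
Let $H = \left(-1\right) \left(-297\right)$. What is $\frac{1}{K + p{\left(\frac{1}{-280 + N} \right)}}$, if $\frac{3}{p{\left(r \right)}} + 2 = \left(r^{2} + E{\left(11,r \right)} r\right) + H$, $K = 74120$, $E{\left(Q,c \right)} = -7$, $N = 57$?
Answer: $\frac{4890539}{362486800409} \approx 1.3492 \cdot 10^{-5}$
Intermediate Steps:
$H = 297$
$p{\left(r \right)} = \frac{3}{295 + r^{2} - 7 r}$ ($p{\left(r \right)} = \frac{3}{-2 + \left(\left(r^{2} - 7 r\right) + 297\right)} = \frac{3}{-2 + \left(297 + r^{2} - 7 r\right)} = \frac{3}{295 + r^{2} - 7 r}$)
$\frac{1}{K + p{\left(\frac{1}{-280 + N} \right)}} = \frac{1}{74120 + \frac{3}{295 + \left(\frac{1}{-280 + 57}\right)^{2} - \frac{7}{-280 + 57}}} = \frac{1}{74120 + \frac{3}{295 + \left(\frac{1}{-223}\right)^{2} - \frac{7}{-223}}} = \frac{1}{74120 + \frac{3}{295 + \left(- \frac{1}{223}\right)^{2} - - \frac{7}{223}}} = \frac{1}{74120 + \frac{3}{295 + \frac{1}{49729} + \frac{7}{223}}} = \frac{1}{74120 + \frac{3}{\frac{14671617}{49729}}} = \frac{1}{74120 + 3 \cdot \frac{49729}{14671617}} = \frac{1}{74120 + \frac{49729}{4890539}} = \frac{1}{\frac{362486800409}{4890539}} = \frac{4890539}{362486800409}$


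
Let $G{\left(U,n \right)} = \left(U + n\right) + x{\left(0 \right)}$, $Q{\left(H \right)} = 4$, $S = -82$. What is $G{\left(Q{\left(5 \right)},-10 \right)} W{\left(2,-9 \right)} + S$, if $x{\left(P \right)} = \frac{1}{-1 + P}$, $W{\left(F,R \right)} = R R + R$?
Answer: $-586$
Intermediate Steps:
$W{\left(F,R \right)} = R + R^{2}$ ($W{\left(F,R \right)} = R^{2} + R = R + R^{2}$)
$G{\left(U,n \right)} = -1 + U + n$ ($G{\left(U,n \right)} = \left(U + n\right) + \frac{1}{-1 + 0} = \left(U + n\right) + \frac{1}{-1} = \left(U + n\right) - 1 = -1 + U + n$)
$G{\left(Q{\left(5 \right)},-10 \right)} W{\left(2,-9 \right)} + S = \left(-1 + 4 - 10\right) \left(- 9 \left(1 - 9\right)\right) - 82 = - 7 \left(\left(-9\right) \left(-8\right)\right) - 82 = \left(-7\right) 72 - 82 = -504 - 82 = -586$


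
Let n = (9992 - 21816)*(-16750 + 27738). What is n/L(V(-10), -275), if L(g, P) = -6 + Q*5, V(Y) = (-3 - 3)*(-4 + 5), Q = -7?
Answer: 3168832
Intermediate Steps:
V(Y) = -6 (V(Y) = -6*1 = -6)
n = -129922112 (n = -11824*10988 = -129922112)
L(g, P) = -41 (L(g, P) = -6 - 7*5 = -6 - 35 = -41)
n/L(V(-10), -275) = -129922112/(-41) = -129922112*(-1/41) = 3168832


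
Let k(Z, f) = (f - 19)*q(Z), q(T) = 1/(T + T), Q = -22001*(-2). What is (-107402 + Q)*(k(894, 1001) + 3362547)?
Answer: -95293925035300/447 ≈ -2.1319e+11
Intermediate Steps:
Q = 44002
q(T) = 1/(2*T)
k(Z, f) = (-19 + f)/(2*Z) (k(Z, f) = (f - 19)*(1/(2*Z)) = (-19 + f)*(1/(2*Z)) = (-19 + f)/(2*Z))
(-107402 + Q)*(k(894, 1001) + 3362547) = (-107402 + 44002)*((1/2)*(-19 + 1001)/894 + 3362547) = -63400*((1/2)*(1/894)*982 + 3362547) = -63400*(491/894 + 3362547) = -63400*3006117509/894 = -95293925035300/447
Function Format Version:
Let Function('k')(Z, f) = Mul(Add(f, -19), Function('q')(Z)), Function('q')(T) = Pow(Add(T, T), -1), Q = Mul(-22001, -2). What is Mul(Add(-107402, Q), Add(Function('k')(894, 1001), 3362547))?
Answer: Rational(-95293925035300, 447) ≈ -2.1319e+11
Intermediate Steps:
Q = 44002
Function('q')(T) = Mul(Rational(1, 2), Pow(T, -1)) (Function('q')(T) = Pow(Mul(2, T), -1) = Mul(Rational(1, 2), Pow(T, -1)))
Function('k')(Z, f) = Mul(Rational(1, 2), Pow(Z, -1), Add(-19, f)) (Function('k')(Z, f) = Mul(Add(f, -19), Mul(Rational(1, 2), Pow(Z, -1))) = Mul(Add(-19, f), Mul(Rational(1, 2), Pow(Z, -1))) = Mul(Rational(1, 2), Pow(Z, -1), Add(-19, f)))
Mul(Add(-107402, Q), Add(Function('k')(894, 1001), 3362547)) = Mul(Add(-107402, 44002), Add(Mul(Rational(1, 2), Pow(894, -1), Add(-19, 1001)), 3362547)) = Mul(-63400, Add(Mul(Rational(1, 2), Rational(1, 894), 982), 3362547)) = Mul(-63400, Add(Rational(491, 894), 3362547)) = Mul(-63400, Rational(3006117509, 894)) = Rational(-95293925035300, 447)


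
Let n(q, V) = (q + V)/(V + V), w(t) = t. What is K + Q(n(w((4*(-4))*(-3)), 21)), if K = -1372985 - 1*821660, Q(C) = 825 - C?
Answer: -30713503/14 ≈ -2.1938e+6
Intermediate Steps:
n(q, V) = (V + q)/(2*V) (n(q, V) = (V + q)/((2*V)) = (V + q)*(1/(2*V)) = (V + q)/(2*V))
K = -2194645 (K = -1372985 - 821660 = -2194645)
K + Q(n(w((4*(-4))*(-3)), 21)) = -2194645 + (825 - (21 + (4*(-4))*(-3))/(2*21)) = -2194645 + (825 - (21 - 16*(-3))/(2*21)) = -2194645 + (825 - (21 + 48)/(2*21)) = -2194645 + (825 - 69/(2*21)) = -2194645 + (825 - 1*23/14) = -2194645 + (825 - 23/14) = -2194645 + 11527/14 = -30713503/14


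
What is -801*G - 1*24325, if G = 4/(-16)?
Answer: -96499/4 ≈ -24125.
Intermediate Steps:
G = -1/4 (G = 4*(-1/16) = -1/4 ≈ -0.25000)
-801*G - 1*24325 = -801*(-1/4) - 1*24325 = 801/4 - 24325 = -96499/4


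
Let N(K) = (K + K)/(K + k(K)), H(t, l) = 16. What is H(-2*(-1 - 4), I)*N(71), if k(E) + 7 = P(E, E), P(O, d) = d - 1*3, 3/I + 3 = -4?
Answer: 568/33 ≈ 17.212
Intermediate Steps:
I = -3/7 (I = 3/(-3 - 4) = 3/(-7) = 3*(-⅐) = -3/7 ≈ -0.42857)
P(O, d) = -3 + d (P(O, d) = d - 3 = -3 + d)
k(E) = -10 + E (k(E) = -7 + (-3 + E) = -10 + E)
N(K) = 2*K/(-10 + 2*K) (N(K) = (K + K)/(K + (-10 + K)) = (2*K)/(-10 + 2*K) = 2*K/(-10 + 2*K))
H(-2*(-1 - 4), I)*N(71) = 16*(71/(-5 + 71)) = 16*(71/66) = 568/33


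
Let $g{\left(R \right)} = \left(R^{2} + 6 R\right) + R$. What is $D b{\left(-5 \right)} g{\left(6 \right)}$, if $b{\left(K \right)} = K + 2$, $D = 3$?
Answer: $-702$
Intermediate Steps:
$g{\left(R \right)} = R^{2} + 7 R$
$b{\left(K \right)} = 2 + K$
$D b{\left(-5 \right)} g{\left(6 \right)} = 3 \left(2 - 5\right) 6 \left(7 + 6\right) = 3 \left(-3\right) 6 \cdot 13 = \left(-9\right) 78 = -702$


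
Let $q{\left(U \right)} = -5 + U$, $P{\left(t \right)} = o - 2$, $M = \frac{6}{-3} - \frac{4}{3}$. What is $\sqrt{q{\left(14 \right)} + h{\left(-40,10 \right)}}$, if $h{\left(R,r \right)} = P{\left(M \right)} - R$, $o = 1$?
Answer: $4 \sqrt{3} \approx 6.9282$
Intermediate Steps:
$M = - \frac{10}{3}$ ($M = 6 \left(- \frac{1}{3}\right) - \frac{4}{3} = -2 - \frac{4}{3} = - \frac{10}{3} \approx -3.3333$)
$P{\left(t \right)} = -1$ ($P{\left(t \right)} = 1 - 2 = -1$)
$h{\left(R,r \right)} = -1 - R$
$\sqrt{q{\left(14 \right)} + h{\left(-40,10 \right)}} = \sqrt{\left(-5 + 14\right) - -39} = \sqrt{9 + \left(-1 + 40\right)} = \sqrt{9 + 39} = \sqrt{48} = 4 \sqrt{3}$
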